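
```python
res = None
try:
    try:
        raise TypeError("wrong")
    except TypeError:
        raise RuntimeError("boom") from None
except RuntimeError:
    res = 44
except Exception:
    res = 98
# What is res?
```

Step-by-step execution trace:
1. Inner try raises TypeError; inner `except TypeError` catches it.
2. `raise RuntimeError(...) from None` raises RuntimeError (from None suppresses __context__, but the active exception is still RuntimeError).
3. Outer `except RuntimeError` matches → res = 44.
4. `except Exception` is not reached.
Result: 44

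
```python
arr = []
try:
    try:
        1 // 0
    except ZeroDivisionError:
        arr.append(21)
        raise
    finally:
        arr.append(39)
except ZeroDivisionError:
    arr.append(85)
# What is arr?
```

Step-by-step execution trace:
1. Inner try: `1 // 0` raises ZeroDivisionError.
2. Inner `except ZeroDivisionError` matches → `arr.append(21)` → arr = [21].
3. bare `raise` re-raises ZeroDivisionError.
4. Inner `finally` runs during unwinding: `arr.append(39)` → arr = [21, 39].
5. Outer `except ZeroDivisionError` matches → `arr.append(85)` → arr = [21, 39, 85].
Result: [21, 39, 85]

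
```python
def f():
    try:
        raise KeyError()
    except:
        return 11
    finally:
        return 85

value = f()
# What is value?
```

Step-by-step execution trace:
1. `f()` enters try: `raise KeyError()` raises KeyError.
2. bare `except` matches → `return 11` sets pending return value 11.
3. Before returning, `finally: return 85` runs and overrides the pending return.
4. f() returns 85 → value = 85.
Result: 85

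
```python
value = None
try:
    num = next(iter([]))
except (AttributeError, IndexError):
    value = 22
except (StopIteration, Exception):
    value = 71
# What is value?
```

Step-by-step execution trace:
1. `num = next(iter([]))` raises StopIteration.
2. `except (AttributeError, IndexError)` does not match StopIteration; skipped.
3. `except (StopIteration, Exception)` matches (StopIteration is in the tuple) → value = 71.
Result: 71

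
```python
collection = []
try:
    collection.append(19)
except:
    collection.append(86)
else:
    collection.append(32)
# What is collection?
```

Step-by-step execution trace:
1. try: `collection.append(19)` → collection = [19]. No exception raised.
2. `except` is skipped.
3. `else` runs (try completed without exception): `collection.append(32)` → collection = [19, 32].
Result: [19, 32]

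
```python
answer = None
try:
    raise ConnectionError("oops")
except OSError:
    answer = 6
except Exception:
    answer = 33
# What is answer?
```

Step-by-step execution trace:
1. `raise ConnectionError(...)` raises ConnectionError.
2. `except OSError` matches (ConnectionError is a subclass of OSError) → answer = 6.
3. `except Exception` is not reached.
Result: 6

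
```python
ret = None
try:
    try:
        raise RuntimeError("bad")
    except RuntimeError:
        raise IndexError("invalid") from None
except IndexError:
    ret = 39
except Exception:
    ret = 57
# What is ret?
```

Step-by-step execution trace:
1. Inner try raises RuntimeError; inner `except RuntimeError` catches it.
2. `raise IndexError(...) from None` raises IndexError (from None suppresses __context__, but the active exception is still IndexError).
3. Outer `except IndexError` matches → ret = 39.
4. `except Exception` is not reached.
Result: 39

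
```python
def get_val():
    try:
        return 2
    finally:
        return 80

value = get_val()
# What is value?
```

Step-by-step execution trace:
1. `get_val()` enters try: `return 2` sets pending return value 2.
2. Before returning, `finally: return 80` runs and overrides the pending return.
3. get_val() returns 80 → value = 80.
Result: 80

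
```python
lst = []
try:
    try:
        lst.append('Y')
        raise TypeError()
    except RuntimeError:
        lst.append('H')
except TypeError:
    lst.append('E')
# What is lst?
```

Step-by-step execution trace:
1. Inner try: `lst.append('Y')` → lst = ['Y'].
2. `raise TypeError()` raises TypeError.
3. Inner `except RuntimeError` does not match TypeError; exception propagates to outer try.
4. Outer `except TypeError` matches → `lst.append('E')` → lst = ['Y', 'E'].
Result: ['Y', 'E']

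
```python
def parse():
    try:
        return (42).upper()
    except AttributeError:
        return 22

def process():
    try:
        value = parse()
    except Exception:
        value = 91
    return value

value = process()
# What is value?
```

Step-by-step execution trace:
1. `process()` calls `parse()`.
2. In parse: `(42).upper()` raises AttributeError; `except AttributeError` catches it → returns 22.
3. In process: `value = parse()` → value = 22. No exception reaches process.
4. `except Exception` is skipped; process returns 22.
5. value = 22.
Result: 22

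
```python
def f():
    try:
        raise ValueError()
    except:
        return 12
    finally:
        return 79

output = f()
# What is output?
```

Step-by-step execution trace:
1. `f()` enters try: `raise ValueError()` raises ValueError.
2. bare `except` matches → `return 12` sets pending return value 12.
3. Before returning, `finally: return 79` runs and overrides the pending return.
4. f() returns 79 → output = 79.
Result: 79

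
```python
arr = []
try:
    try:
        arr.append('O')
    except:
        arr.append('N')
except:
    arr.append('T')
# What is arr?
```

Step-by-step execution trace:
1. Inner try: `arr.append('O')` → arr = ['O']. No exception raised.
2. Inner `except` is skipped.
3. Inner try completes normally; outer `except` is skipped.
Result: ['O']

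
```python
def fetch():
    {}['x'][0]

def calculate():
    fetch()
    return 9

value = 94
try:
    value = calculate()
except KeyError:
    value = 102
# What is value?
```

Step-by-step execution trace:
1. value starts at 94.
2. try: `calculate()` calls `fetch()`.
3. `fetch()` evaluates `{}['x'][0]`, which raises KeyError; it propagates through calculate (uncaught).
4. `return 9` in calculate is not reached; the assignment to value does not complete.
5. `except KeyError` matches → value = 102.
Result: 102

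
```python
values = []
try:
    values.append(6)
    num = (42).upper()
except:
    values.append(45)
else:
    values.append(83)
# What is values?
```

Step-by-step execution trace:
1. try: `values.append(6)` → values = [6].
2. `num = (42).upper()` raises AttributeError.
3. bare `except` matches → `values.append(45)` → values = [6, 45].
4. `else` is skipped (an exception was raised).
Result: [6, 45]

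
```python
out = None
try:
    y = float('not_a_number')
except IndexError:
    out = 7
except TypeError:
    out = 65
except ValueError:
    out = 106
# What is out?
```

Step-by-step execution trace:
1. `y = float('not_a_number')` raises ValueError.
2. `except IndexError` does not match ValueError; skipped.
3. `except TypeError` does not match ValueError; skipped.
4. `except ValueError` matches → out = 106.
Result: 106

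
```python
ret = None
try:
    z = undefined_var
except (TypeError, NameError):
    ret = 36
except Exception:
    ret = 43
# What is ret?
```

Step-by-step execution trace:
1. `z = undefined_var` raises NameError.
2. `except (TypeError, NameError)` matches (NameError is in the tuple) → ret = 36.
3. `except Exception` is not reached.
Result: 36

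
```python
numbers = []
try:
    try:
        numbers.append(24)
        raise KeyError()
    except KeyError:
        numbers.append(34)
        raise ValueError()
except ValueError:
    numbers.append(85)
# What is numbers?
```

Step-by-step execution trace:
1. Inner try: `numbers.append(24)` → numbers = [24].
2. `raise KeyError()` raises KeyError.
3. Inner `except KeyError` matches → `numbers.append(34)` → numbers = [24, 34].
4. `raise ValueError()` raises ValueError; propagates to outer try.
5. Outer `except ValueError` matches → `numbers.append(85)` → numbers = [24, 34, 85].
Result: [24, 34, 85]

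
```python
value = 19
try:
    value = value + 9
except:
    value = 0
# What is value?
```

Step-by-step execution trace:
1. value starts at 19.
2. try: `value = value + 9` → value = 28. No exception raised.
3. `except` is skipped.
Result: 28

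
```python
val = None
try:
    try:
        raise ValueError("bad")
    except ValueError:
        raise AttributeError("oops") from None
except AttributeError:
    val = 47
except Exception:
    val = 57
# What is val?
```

Step-by-step execution trace:
1. Inner try raises ValueError; inner `except ValueError` catches it.
2. `raise AttributeError(...) from None` raises AttributeError (from None suppresses __context__, but the active exception is still AttributeError).
3. Outer `except AttributeError` matches → val = 47.
4. `except Exception` is not reached.
Result: 47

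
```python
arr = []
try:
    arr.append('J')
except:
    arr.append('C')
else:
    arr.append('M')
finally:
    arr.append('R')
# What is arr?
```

Step-by-step execution trace:
1. try: `arr.append('J')` → arr = ['J']. No exception raised.
2. `except` is skipped.
3. `else` runs: `arr.append('M')` → arr = ['J', 'M'].
4. `finally` always runs: `arr.append('R')` → arr = ['J', 'M', 'R'].
Result: ['J', 'M', 'R']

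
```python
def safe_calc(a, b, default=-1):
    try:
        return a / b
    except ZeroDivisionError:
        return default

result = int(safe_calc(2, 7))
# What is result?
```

Step-by-step execution trace:
1. `safe_calc(2, 7)` enters try: `return 2 / 7` → returns 0.2857142857142857. No exception raised.
2. `except ZeroDivisionError` is skipped.
3. `int(0.2857142857142857)` → 0 → result = 0.
Result: 0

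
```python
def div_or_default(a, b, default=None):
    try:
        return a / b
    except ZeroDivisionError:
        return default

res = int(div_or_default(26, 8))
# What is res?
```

Step-by-step execution trace:
1. `div_or_default(26, 8)` enters try: `return 26 / 8` → returns 3.25. No exception raised.
2. `except ZeroDivisionError` is skipped.
3. `int(3.25)` → 3 → res = 3.
Result: 3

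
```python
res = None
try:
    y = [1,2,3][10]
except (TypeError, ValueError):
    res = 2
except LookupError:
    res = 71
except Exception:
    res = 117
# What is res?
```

Step-by-step execution trace:
1. `y = [1,2,3][10]` raises IndexError.
2. `except (TypeError, ValueError)` does not match IndexError; skipped.
3. `except LookupError` matches (IndexError is a subclass of LookupError) → res = 71.
4. `except Exception` is not reached.
Result: 71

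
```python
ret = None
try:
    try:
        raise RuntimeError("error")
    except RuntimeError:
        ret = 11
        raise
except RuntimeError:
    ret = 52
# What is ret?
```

Step-by-step execution trace:
1. Inner try: `raise RuntimeError("error")` raises RuntimeError.
2. Inner `except RuntimeError` matches → ret = 11.
3. bare `raise` re-raises the same RuntimeError.
4. Outer `except RuntimeError` matches → ret = 52.
Result: 52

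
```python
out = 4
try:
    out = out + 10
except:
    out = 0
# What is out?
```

Step-by-step execution trace:
1. out starts at 4.
2. try: `out = out + 10` → out = 14. No exception raised.
3. `except` is skipped.
Result: 14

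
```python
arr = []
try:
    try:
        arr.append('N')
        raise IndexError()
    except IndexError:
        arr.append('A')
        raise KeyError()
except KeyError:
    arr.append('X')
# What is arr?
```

Step-by-step execution trace:
1. Inner try: `arr.append('N')` → arr = ['N'].
2. `raise IndexError()` raises IndexError.
3. Inner `except IndexError` matches → `arr.append('A')` → arr = ['N', 'A'].
4. `raise KeyError()` raises KeyError; propagates to outer try.
5. Outer `except KeyError` matches → `arr.append('X')` → arr = ['N', 'A', 'X'].
Result: ['N', 'A', 'X']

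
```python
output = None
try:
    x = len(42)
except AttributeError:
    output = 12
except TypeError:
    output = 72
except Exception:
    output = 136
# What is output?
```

Step-by-step execution trace:
1. `x = len(42)` raises TypeError.
2. `except AttributeError` does not match TypeError; skipped.
3. `except TypeError` matches → output = 72.
4. Remaining except clauses are skipped.
Result: 72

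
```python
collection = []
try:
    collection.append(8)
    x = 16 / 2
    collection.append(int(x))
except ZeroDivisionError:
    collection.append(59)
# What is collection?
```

Step-by-step execution trace:
1. try: `collection.append(8)` → collection = [8].
2. `x = 16 / 2` → x = 8.0. No exception raised.
3. `collection.append(int(x))` → collection = [8, 8].
4. `except ZeroDivisionError` is skipped (no exception was raised).
Result: [8, 8]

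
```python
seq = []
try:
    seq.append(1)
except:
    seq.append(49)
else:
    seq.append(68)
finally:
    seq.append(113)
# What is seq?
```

Step-by-step execution trace:
1. try: `seq.append(1)` → seq = [1]. No exception raised.
2. `except` is skipped.
3. `else` runs: `seq.append(68)` → seq = [1, 68].
4. `finally` always runs: `seq.append(113)` → seq = [1, 68, 113].
Result: [1, 68, 113]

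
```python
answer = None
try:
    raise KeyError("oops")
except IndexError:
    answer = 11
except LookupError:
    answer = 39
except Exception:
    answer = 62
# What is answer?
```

Step-by-step execution trace:
1. `raise KeyError(...)` raises KeyError.
2. `except IndexError` does not match (KeyError is not a subclass of IndexError); skipped.
3. `except LookupError` matches (KeyError is a subclass of LookupError) → answer = 39.
4. `except Exception` is not reached.
Result: 39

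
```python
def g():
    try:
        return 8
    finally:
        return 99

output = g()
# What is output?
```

Step-by-step execution trace:
1. `g()` enters try: `return 8` sets pending return value 8.
2. Before returning, `finally: return 99` runs and overrides the pending return.
3. g() returns 99 → output = 99.
Result: 99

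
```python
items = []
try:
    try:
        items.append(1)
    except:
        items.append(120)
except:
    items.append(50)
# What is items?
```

Step-by-step execution trace:
1. Inner try: `items.append(1)` → items = [1]. No exception raised.
2. Inner `except` is skipped.
3. Inner try completes normally; outer `except` is skipped.
Result: [1]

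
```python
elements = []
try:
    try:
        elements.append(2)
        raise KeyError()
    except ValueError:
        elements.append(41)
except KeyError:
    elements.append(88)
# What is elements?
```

Step-by-step execution trace:
1. Inner try: `elements.append(2)` → elements = [2].
2. `raise KeyError()` raises KeyError.
3. Inner `except ValueError` does not match KeyError; exception propagates to outer try.
4. Outer `except KeyError` matches → `elements.append(88)` → elements = [2, 88].
Result: [2, 88]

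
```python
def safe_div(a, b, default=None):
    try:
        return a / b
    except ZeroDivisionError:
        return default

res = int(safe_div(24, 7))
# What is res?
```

Step-by-step execution trace:
1. `safe_div(24, 7)` enters try: `return 24 / 7` → returns 3.4285714285714284. No exception raised.
2. `except ZeroDivisionError` is skipped.
3. `int(3.4285714285714284)` → 3 → res = 3.
Result: 3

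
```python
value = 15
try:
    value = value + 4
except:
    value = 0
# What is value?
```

Step-by-step execution trace:
1. value starts at 15.
2. try: `value = value + 4` → value = 19. No exception raised.
3. `except` is skipped.
Result: 19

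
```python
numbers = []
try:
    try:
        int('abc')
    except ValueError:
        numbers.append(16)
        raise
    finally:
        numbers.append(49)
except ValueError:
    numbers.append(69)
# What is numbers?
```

Step-by-step execution trace:
1. Inner try: `int('abc')` raises ValueError.
2. Inner `except ValueError` matches → `numbers.append(16)` → numbers = [16].
3. bare `raise` re-raises ValueError.
4. Inner `finally` runs during unwinding: `numbers.append(49)` → numbers = [16, 49].
5. Outer `except ValueError` matches → `numbers.append(69)` → numbers = [16, 49, 69].
Result: [16, 49, 69]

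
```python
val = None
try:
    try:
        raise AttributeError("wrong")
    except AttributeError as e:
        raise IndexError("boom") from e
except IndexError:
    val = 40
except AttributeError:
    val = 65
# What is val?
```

Step-by-step execution trace:
1. Inner try raises AttributeError; inner `except AttributeError as e` catches it.
2. `raise IndexError(...) from e` raises IndexError (AttributeError is attached as __cause__, but only IndexError is active).
3. Outer `except IndexError` matches → val = 40.
4. `except AttributeError` is not reached.
Result: 40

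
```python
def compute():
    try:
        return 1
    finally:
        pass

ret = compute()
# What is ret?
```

Step-by-step execution trace:
1. `compute()` enters try: `return 1` sets pending return value 1.
2. Before returning, `finally: pass` runs (no effect).
3. compute() returns 1 → ret = 1.
Result: 1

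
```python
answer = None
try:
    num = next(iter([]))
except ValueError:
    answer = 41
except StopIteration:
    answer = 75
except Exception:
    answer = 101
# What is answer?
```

Step-by-step execution trace:
1. `num = next(iter([]))` raises StopIteration.
2. `except ValueError` does not match StopIteration; skipped.
3. `except StopIteration` matches → answer = 75.
4. Remaining except clauses are skipped.
Result: 75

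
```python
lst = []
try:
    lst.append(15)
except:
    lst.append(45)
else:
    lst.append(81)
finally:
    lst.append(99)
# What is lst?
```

Step-by-step execution trace:
1. try: `lst.append(15)` → lst = [15]. No exception raised.
2. `except` is skipped.
3. `else` runs: `lst.append(81)` → lst = [15, 81].
4. `finally` always runs: `lst.append(99)` → lst = [15, 81, 99].
Result: [15, 81, 99]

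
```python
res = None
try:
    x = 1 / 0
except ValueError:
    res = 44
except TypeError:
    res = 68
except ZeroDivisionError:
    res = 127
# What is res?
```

Step-by-step execution trace:
1. `x = 1 / 0` raises ZeroDivisionError.
2. `except ValueError` does not match ZeroDivisionError; skipped.
3. `except TypeError` does not match ZeroDivisionError; skipped.
4. `except ZeroDivisionError` matches → res = 127.
Result: 127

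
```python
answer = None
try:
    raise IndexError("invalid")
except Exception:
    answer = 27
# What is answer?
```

Step-by-step execution trace:
1. `raise IndexError(...)` raises IndexError.
2. `except Exception` matches (IndexError is a subclass of Exception) → answer = 27.
Result: 27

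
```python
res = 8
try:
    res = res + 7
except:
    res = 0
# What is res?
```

Step-by-step execution trace:
1. res starts at 8.
2. try: `res = res + 7` → res = 15. No exception raised.
3. `except` is skipped.
Result: 15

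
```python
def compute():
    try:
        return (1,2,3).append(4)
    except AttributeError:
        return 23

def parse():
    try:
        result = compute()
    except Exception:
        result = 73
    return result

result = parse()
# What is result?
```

Step-by-step execution trace:
1. `parse()` calls `compute()`.
2. In compute: `(1,2,3).append(4)` raises AttributeError; `except AttributeError` catches it → returns 23.
3. In parse: `result = compute()` → result = 23. No exception reaches parse.
4. `except Exception` is skipped; parse returns 23.
5. result = 23.
Result: 23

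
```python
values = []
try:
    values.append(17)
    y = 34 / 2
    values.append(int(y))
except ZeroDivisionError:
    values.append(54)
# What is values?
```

Step-by-step execution trace:
1. try: `values.append(17)` → values = [17].
2. `y = 34 / 2` → y = 17.0. No exception raised.
3. `values.append(int(y))` → values = [17, 17].
4. `except ZeroDivisionError` is skipped (no exception was raised).
Result: [17, 17]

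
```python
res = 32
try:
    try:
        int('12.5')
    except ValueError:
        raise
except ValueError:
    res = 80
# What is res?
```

Step-by-step execution trace:
1. Inner try: `int('12.5')` raises ValueError.
2. Inner `except ValueError` matches; bare `raise` re-raises the same ValueError.
3. Outer `except ValueError` matches → res = 80.
Result: 80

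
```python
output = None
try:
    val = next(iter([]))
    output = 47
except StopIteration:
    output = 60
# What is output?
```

Step-by-step execution trace:
1. `val = next(iter([]))` raises StopIteration.
2. `output = 47` is not reached.
3. `except StopIteration` matches → output = 60.
Result: 60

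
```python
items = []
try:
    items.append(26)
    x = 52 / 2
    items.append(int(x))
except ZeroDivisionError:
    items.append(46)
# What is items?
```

Step-by-step execution trace:
1. try: `items.append(26)` → items = [26].
2. `x = 52 / 2` → x = 26.0. No exception raised.
3. `items.append(int(x))` → items = [26, 26].
4. `except ZeroDivisionError` is skipped (no exception was raised).
Result: [26, 26]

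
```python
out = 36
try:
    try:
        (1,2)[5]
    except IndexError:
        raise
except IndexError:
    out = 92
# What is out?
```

Step-by-step execution trace:
1. Inner try: `(1,2)[5]` raises IndexError.
2. Inner `except IndexError` matches; bare `raise` re-raises the same IndexError.
3. Outer `except IndexError` matches → out = 92.
Result: 92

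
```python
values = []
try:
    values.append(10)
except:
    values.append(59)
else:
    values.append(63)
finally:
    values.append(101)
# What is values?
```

Step-by-step execution trace:
1. try: `values.append(10)` → values = [10]. No exception raised.
2. `except` is skipped.
3. `else` runs: `values.append(63)` → values = [10, 63].
4. `finally` always runs: `values.append(101)` → values = [10, 63, 101].
Result: [10, 63, 101]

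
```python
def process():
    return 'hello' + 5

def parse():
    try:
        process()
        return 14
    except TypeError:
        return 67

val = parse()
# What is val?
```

Step-by-step execution trace:
1. `parse()` calls `process()`.
2. `process()` evaluates `'hello' + 5`, which raises TypeError; it propagates to the caller.
3. `return 14` is not reached.
4. `except TypeError` in parse matches → returns 67.
5. val = 67.
Result: 67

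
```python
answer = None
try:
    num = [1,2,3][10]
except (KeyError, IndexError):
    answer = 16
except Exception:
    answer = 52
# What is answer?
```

Step-by-step execution trace:
1. `num = [1,2,3][10]` raises IndexError.
2. `except (KeyError, IndexError)` matches (IndexError is in the tuple) → answer = 16.
3. `except Exception` is not reached.
Result: 16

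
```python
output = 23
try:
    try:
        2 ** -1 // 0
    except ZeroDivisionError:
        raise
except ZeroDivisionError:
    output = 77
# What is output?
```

Step-by-step execution trace:
1. Inner try: `2 ** -1 // 0` raises ZeroDivisionError.
2. Inner `except ZeroDivisionError` matches; bare `raise` re-raises the same ZeroDivisionError.
3. Outer `except ZeroDivisionError` matches → output = 77.
Result: 77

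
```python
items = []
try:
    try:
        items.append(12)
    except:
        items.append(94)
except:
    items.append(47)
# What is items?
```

Step-by-step execution trace:
1. Inner try: `items.append(12)` → items = [12]. No exception raised.
2. Inner `except` is skipped.
3. Inner try completes normally; outer `except` is skipped.
Result: [12]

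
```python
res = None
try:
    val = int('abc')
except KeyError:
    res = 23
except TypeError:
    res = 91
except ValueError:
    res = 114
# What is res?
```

Step-by-step execution trace:
1. `val = int('abc')` raises ValueError.
2. `except KeyError` does not match ValueError; skipped.
3. `except TypeError` does not match ValueError; skipped.
4. `except ValueError` matches → res = 114.
Result: 114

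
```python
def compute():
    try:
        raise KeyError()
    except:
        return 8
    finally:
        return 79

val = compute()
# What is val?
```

Step-by-step execution trace:
1. `compute()` enters try: `raise KeyError()` raises KeyError.
2. bare `except` matches → `return 8` sets pending return value 8.
3. Before returning, `finally: return 79` runs and overrides the pending return.
4. compute() returns 79 → val = 79.
Result: 79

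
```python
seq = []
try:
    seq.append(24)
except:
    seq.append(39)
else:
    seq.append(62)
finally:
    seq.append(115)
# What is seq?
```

Step-by-step execution trace:
1. try: `seq.append(24)` → seq = [24]. No exception raised.
2. `except` is skipped.
3. `else` runs: `seq.append(62)` → seq = [24, 62].
4. `finally` always runs: `seq.append(115)` → seq = [24, 62, 115].
Result: [24, 62, 115]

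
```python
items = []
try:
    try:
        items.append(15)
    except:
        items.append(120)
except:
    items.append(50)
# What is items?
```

Step-by-step execution trace:
1. Inner try: `items.append(15)` → items = [15]. No exception raised.
2. Inner `except` is skipped.
3. Inner try completes normally; outer `except` is skipped.
Result: [15]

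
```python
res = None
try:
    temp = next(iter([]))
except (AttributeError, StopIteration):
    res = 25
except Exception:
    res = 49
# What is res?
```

Step-by-step execution trace:
1. `temp = next(iter([]))` raises StopIteration.
2. `except (AttributeError, StopIteration)` matches (StopIteration is in the tuple) → res = 25.
3. `except Exception` is not reached.
Result: 25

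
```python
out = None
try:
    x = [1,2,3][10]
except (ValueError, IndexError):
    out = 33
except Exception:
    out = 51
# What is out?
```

Step-by-step execution trace:
1. `x = [1,2,3][10]` raises IndexError.
2. `except (ValueError, IndexError)` matches (IndexError is in the tuple) → out = 33.
3. `except Exception` is not reached.
Result: 33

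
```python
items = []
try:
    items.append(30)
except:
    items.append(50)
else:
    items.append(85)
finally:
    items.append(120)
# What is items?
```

Step-by-step execution trace:
1. try: `items.append(30)` → items = [30]. No exception raised.
2. `except` is skipped.
3. `else` runs: `items.append(85)` → items = [30, 85].
4. `finally` always runs: `items.append(120)` → items = [30, 85, 120].
Result: [30, 85, 120]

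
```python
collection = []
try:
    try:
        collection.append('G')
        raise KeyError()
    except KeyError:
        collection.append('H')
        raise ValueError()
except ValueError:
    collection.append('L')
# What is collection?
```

Step-by-step execution trace:
1. Inner try: `collection.append('G')` → collection = ['G'].
2. `raise KeyError()` raises KeyError.
3. Inner `except KeyError` matches → `collection.append('H')` → collection = ['G', 'H'].
4. `raise ValueError()` raises ValueError; propagates to outer try.
5. Outer `except ValueError` matches → `collection.append('L')` → collection = ['G', 'H', 'L'].
Result: ['G', 'H', 'L']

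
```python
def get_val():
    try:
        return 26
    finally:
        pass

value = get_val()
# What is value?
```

Step-by-step execution trace:
1. `get_val()` enters try: `return 26` sets pending return value 26.
2. Before returning, `finally: pass` runs (no effect).
3. get_val() returns 26 → value = 26.
Result: 26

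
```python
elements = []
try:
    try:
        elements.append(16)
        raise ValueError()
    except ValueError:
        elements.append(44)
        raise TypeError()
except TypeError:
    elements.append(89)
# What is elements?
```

Step-by-step execution trace:
1. Inner try: `elements.append(16)` → elements = [16].
2. `raise ValueError()` raises ValueError.
3. Inner `except ValueError` matches → `elements.append(44)` → elements = [16, 44].
4. `raise TypeError()` raises TypeError; propagates to outer try.
5. Outer `except TypeError` matches → `elements.append(89)` → elements = [16, 44, 89].
Result: [16, 44, 89]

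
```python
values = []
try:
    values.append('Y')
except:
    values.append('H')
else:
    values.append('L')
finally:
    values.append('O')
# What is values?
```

Step-by-step execution trace:
1. try: `values.append('Y')` → values = ['Y']. No exception raised.
2. `except` is skipped.
3. `else` runs: `values.append('L')` → values = ['Y', 'L'].
4. `finally` always runs: `values.append('O')` → values = ['Y', 'L', 'O'].
Result: ['Y', 'L', 'O']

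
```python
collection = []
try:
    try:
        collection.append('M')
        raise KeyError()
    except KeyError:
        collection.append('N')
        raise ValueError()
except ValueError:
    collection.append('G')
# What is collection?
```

Step-by-step execution trace:
1. Inner try: `collection.append('M')` → collection = ['M'].
2. `raise KeyError()` raises KeyError.
3. Inner `except KeyError` matches → `collection.append('N')` → collection = ['M', 'N'].
4. `raise ValueError()` raises ValueError; propagates to outer try.
5. Outer `except ValueError` matches → `collection.append('G')` → collection = ['M', 'N', 'G'].
Result: ['M', 'N', 'G']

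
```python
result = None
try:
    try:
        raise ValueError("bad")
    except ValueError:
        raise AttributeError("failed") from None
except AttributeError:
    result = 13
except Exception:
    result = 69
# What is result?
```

Step-by-step execution trace:
1. Inner try raises ValueError; inner `except ValueError` catches it.
2. `raise AttributeError(...) from None` raises AttributeError (from None suppresses __context__, but the active exception is still AttributeError).
3. Outer `except AttributeError` matches → result = 13.
4. `except Exception` is not reached.
Result: 13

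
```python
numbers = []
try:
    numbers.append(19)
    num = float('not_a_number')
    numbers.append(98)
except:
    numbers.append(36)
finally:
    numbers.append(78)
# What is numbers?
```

Step-by-step execution trace:
1. try: `numbers.append(19)` → numbers = [19].
2. `num = float('not_a_number')` raises ValueError; `numbers.append(98)` is not reached.
3. bare `except` matches → `numbers.append(36)` → numbers = [19, 36].
4. finally always runs: `numbers.append(78)` → numbers = [19, 36, 78].
Result: [19, 36, 78]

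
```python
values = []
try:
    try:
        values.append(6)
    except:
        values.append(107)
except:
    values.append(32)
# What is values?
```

Step-by-step execution trace:
1. Inner try: `values.append(6)` → values = [6]. No exception raised.
2. Inner `except` is skipped.
3. Inner try completes normally; outer `except` is skipped.
Result: [6]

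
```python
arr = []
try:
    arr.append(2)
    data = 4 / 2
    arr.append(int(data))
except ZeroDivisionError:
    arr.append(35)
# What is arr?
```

Step-by-step execution trace:
1. try: `arr.append(2)` → arr = [2].
2. `data = 4 / 2` → data = 2.0. No exception raised.
3. `arr.append(int(data))` → arr = [2, 2].
4. `except ZeroDivisionError` is skipped (no exception was raised).
Result: [2, 2]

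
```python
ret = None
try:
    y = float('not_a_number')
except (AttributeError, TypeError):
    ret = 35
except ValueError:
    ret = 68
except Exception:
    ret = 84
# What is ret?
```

Step-by-step execution trace:
1. `y = float('not_a_number')` raises ValueError.
2. `except (AttributeError, TypeError)` does not match ValueError; skipped.
3. `except ValueError` matches (exact type match) → ret = 68.
4. `except Exception` is not reached.
Result: 68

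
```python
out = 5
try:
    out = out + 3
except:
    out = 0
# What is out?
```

Step-by-step execution trace:
1. out starts at 5.
2. try: `out = out + 3` → out = 8. No exception raised.
3. `except` is skipped.
Result: 8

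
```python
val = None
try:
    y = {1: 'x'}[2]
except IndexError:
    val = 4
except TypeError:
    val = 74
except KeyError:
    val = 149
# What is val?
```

Step-by-step execution trace:
1. `y = {1: 'x'}[2]` raises KeyError.
2. `except IndexError` does not match KeyError; skipped.
3. `except TypeError` does not match KeyError; skipped.
4. `except KeyError` matches → val = 149.
Result: 149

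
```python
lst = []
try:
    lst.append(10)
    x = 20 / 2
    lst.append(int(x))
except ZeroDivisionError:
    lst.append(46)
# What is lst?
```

Step-by-step execution trace:
1. try: `lst.append(10)` → lst = [10].
2. `x = 20 / 2` → x = 10.0. No exception raised.
3. `lst.append(int(x))` → lst = [10, 10].
4. `except ZeroDivisionError` is skipped (no exception was raised).
Result: [10, 10]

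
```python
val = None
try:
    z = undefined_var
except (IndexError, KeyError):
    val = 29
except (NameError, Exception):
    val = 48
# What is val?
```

Step-by-step execution trace:
1. `z = undefined_var` raises NameError.
2. `except (IndexError, KeyError)` does not match NameError; skipped.
3. `except (NameError, Exception)` matches (NameError is in the tuple) → val = 48.
Result: 48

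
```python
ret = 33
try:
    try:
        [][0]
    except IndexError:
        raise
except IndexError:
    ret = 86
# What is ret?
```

Step-by-step execution trace:
1. Inner try: `[][0]` raises IndexError.
2. Inner `except IndexError` matches; bare `raise` re-raises the same IndexError.
3. Outer `except IndexError` matches → ret = 86.
Result: 86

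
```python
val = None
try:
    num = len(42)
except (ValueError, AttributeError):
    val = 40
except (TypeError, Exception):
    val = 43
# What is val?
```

Step-by-step execution trace:
1. `num = len(42)` raises TypeError.
2. `except (ValueError, AttributeError)` does not match TypeError; skipped.
3. `except (TypeError, Exception)` matches (TypeError is in the tuple) → val = 43.
Result: 43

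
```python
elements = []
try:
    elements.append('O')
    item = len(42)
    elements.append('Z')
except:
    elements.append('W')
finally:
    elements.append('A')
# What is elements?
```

Step-by-step execution trace:
1. try: `elements.append('O')` → elements = ['O'].
2. `item = len(42)` raises TypeError; `elements.append('Z')` is not reached.
3. bare `except` matches → `elements.append('W')` → elements = ['O', 'W'].
4. finally always runs: `elements.append('A')` → elements = ['O', 'W', 'A'].
Result: ['O', 'W', 'A']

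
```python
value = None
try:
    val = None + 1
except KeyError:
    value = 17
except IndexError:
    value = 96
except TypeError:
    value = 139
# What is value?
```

Step-by-step execution trace:
1. `val = None + 1` raises TypeError.
2. `except KeyError` does not match TypeError; skipped.
3. `except IndexError` does not match TypeError; skipped.
4. `except TypeError` matches → value = 139.
Result: 139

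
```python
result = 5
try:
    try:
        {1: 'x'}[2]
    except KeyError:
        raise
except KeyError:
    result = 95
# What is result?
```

Step-by-step execution trace:
1. Inner try: `{1: 'x'}[2]` raises KeyError.
2. Inner `except KeyError` matches; bare `raise` re-raises the same KeyError.
3. Outer `except KeyError` matches → result = 95.
Result: 95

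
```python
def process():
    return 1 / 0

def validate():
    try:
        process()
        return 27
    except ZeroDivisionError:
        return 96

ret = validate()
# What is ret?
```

Step-by-step execution trace:
1. `validate()` calls `process()`.
2. `process()` evaluates `1 / 0`, which raises ZeroDivisionError; it propagates to the caller.
3. `return 27` is not reached.
4. `except ZeroDivisionError` in validate matches → returns 96.
5. ret = 96.
Result: 96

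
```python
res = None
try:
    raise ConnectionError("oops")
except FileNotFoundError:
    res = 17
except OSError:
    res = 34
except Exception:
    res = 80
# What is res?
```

Step-by-step execution trace:
1. `raise ConnectionError(...)` raises ConnectionError.
2. `except FileNotFoundError` does not match (ConnectionError is not a subclass of FileNotFoundError); skipped.
3. `except OSError` matches (ConnectionError is a subclass of OSError) → res = 34.
4. `except Exception` is not reached.
Result: 34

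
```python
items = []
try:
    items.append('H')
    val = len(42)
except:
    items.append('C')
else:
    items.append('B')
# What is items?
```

Step-by-step execution trace:
1. try: `items.append('H')` → items = ['H'].
2. `val = len(42)` raises TypeError.
3. bare `except` matches → `items.append('C')` → items = ['H', 'C'].
4. `else` is skipped (an exception was raised).
Result: ['H', 'C']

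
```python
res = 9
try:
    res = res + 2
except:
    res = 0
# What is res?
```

Step-by-step execution trace:
1. res starts at 9.
2. try: `res = res + 2` → res = 11. No exception raised.
3. `except` is skipped.
Result: 11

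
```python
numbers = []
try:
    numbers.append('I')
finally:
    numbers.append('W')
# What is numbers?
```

Step-by-step execution trace:
1. try: `numbers.append('I')` → numbers = ['I'].
2. The try body completes without raising.
3. finally always runs: `numbers.append('W')` → numbers = ['I', 'W'].
Result: ['I', 'W']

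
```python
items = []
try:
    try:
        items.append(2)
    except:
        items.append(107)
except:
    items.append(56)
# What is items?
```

Step-by-step execution trace:
1. Inner try: `items.append(2)` → items = [2]. No exception raised.
2. Inner `except` is skipped.
3. Inner try completes normally; outer `except` is skipped.
Result: [2]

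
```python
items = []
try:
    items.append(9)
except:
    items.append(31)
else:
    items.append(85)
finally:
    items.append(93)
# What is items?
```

Step-by-step execution trace:
1. try: `items.append(9)` → items = [9]. No exception raised.
2. `except` is skipped.
3. `else` runs: `items.append(85)` → items = [9, 85].
4. `finally` always runs: `items.append(93)` → items = [9, 85, 93].
Result: [9, 85, 93]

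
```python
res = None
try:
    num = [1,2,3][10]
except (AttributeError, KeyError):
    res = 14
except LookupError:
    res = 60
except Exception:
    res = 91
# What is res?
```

Step-by-step execution trace:
1. `num = [1,2,3][10]` raises IndexError.
2. `except (AttributeError, KeyError)` does not match IndexError; skipped.
3. `except LookupError` matches (IndexError is a subclass of LookupError) → res = 60.
4. `except Exception` is not reached.
Result: 60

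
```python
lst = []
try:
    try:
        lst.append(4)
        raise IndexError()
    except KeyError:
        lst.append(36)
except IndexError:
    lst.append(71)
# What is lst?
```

Step-by-step execution trace:
1. Inner try: `lst.append(4)` → lst = [4].
2. `raise IndexError()` raises IndexError.
3. Inner `except KeyError` does not match IndexError; exception propagates to outer try.
4. Outer `except IndexError` matches → `lst.append(71)` → lst = [4, 71].
Result: [4, 71]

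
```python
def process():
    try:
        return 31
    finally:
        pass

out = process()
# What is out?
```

Step-by-step execution trace:
1. `process()` enters try: `return 31` sets pending return value 31.
2. Before returning, `finally: pass` runs (no effect).
3. process() returns 31 → out = 31.
Result: 31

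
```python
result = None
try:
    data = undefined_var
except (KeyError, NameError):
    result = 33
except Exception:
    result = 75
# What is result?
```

Step-by-step execution trace:
1. `data = undefined_var` raises NameError.
2. `except (KeyError, NameError)` matches (NameError is in the tuple) → result = 33.
3. `except Exception` is not reached.
Result: 33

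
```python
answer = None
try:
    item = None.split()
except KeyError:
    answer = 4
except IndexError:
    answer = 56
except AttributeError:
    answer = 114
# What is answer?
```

Step-by-step execution trace:
1. `item = None.split()` raises AttributeError.
2. `except KeyError` does not match AttributeError; skipped.
3. `except IndexError` does not match AttributeError; skipped.
4. `except AttributeError` matches → answer = 114.
Result: 114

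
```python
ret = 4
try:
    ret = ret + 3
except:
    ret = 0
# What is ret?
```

Step-by-step execution trace:
1. ret starts at 4.
2. try: `ret = ret + 3` → ret = 7. No exception raised.
3. `except` is skipped.
Result: 7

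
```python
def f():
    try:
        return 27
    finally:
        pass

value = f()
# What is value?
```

Step-by-step execution trace:
1. `f()` enters try: `return 27` sets pending return value 27.
2. Before returning, `finally: pass` runs (no effect).
3. f() returns 27 → value = 27.
Result: 27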